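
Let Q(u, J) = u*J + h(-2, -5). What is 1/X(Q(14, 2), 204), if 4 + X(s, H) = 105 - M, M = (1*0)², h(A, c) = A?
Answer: 1/101 ≈ 0.0099010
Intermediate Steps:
M = 0 (M = 0² = 0)
Q(u, J) = -2 + J*u (Q(u, J) = u*J - 2 = J*u - 2 = -2 + J*u)
X(s, H) = 101 (X(s, H) = -4 + (105 - 1*0) = -4 + (105 + 0) = -4 + 105 = 101)
1/X(Q(14, 2), 204) = 1/101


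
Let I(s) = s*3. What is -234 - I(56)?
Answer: -402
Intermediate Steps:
I(s) = 3*s
-234 - I(56) = -234 - 3*56 = -234 - 1*168 = -234 - 168 = -402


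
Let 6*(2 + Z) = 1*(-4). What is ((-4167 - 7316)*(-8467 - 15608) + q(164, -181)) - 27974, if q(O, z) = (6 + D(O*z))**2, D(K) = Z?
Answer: 2487827359/9 ≈ 2.7643e+8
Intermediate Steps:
Z = -8/3 (Z = -2 + (1*(-4))/6 = -2 + (1/6)*(-4) = -2 - 2/3 = -8/3 ≈ -2.6667)
D(K) = -8/3
q(O, z) = 100/9 (q(O, z) = (6 - 8/3)**2 = (10/3)**2 = 100/9)
((-4167 - 7316)*(-8467 - 15608) + q(164, -181)) - 27974 = ((-4167 - 7316)*(-8467 - 15608) + 100/9) - 27974 = (-11483*(-24075) + 100/9) - 27974 = (276453225 + 100/9) - 27974 = 2488079125/9 - 27974 = 2487827359/9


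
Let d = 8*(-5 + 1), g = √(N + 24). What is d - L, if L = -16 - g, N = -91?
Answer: -16 + I*√67 ≈ -16.0 + 8.1853*I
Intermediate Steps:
g = I*√67 (g = √(-91 + 24) = √(-67) = I*√67 ≈ 8.1853*I)
L = -16 - I*√67 ≈ -16.0 - 8.1853*I
d = -32 (d = 8*(-4) = -32)
d - L = -32 - (-16 - I*√67) = -32 + (16 + I*√67) = -16 + I*√67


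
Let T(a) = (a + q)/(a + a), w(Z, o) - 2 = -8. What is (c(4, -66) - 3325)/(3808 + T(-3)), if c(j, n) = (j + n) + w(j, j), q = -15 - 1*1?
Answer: -1566/1759 ≈ -0.89028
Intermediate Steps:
w(Z, o) = -6 (w(Z, o) = 2 - 8 = -6)
q = -16 (q = -15 - 1 = -16)
c(j, n) = -6 + j + n (c(j, n) = (j + n) - 6 = -6 + j + n)
T(a) = (-16 + a)/(2*a) (T(a) = (a - 16)/(a + a) = (-16 + a)/((2*a)) = (-16 + a)*(1/(2*a)) = (-16 + a)/(2*a))
(c(4, -66) - 3325)/(3808 + T(-3)) = ((-6 + 4 - 66) - 3325)/(3808 + (1/2)*(-16 - 3)/(-3)) = (-68 - 3325)/(3808 + (1/2)*(-1/3)*(-19)) = -3393/(3808 + 19/6) = -3393/22867/6 = -3393*6/22867 = -1566/1759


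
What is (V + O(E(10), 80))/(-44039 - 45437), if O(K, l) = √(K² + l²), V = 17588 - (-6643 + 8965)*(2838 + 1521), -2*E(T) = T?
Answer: 5052005/44738 - 5*√257/89476 ≈ 112.92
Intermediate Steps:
E(T) = -T/2
V = -10104010 (V = 17588 - 2322*4359 = 17588 - 1*10121598 = 17588 - 10121598 = -10104010)
(V + O(E(10), 80))/(-44039 - 45437) = (-10104010 + √((-½*10)² + 80²))/(-44039 - 45437) = (-10104010 + √((-5)² + 6400))/(-89476) = (-10104010 + √(25 + 6400))*(-1/89476) = (-10104010 + √6425)*(-1/89476) = (-10104010 + 5*√257)*(-1/89476) = 5052005/44738 - 5*√257/89476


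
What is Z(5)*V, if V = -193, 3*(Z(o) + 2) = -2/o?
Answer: 6176/15 ≈ 411.73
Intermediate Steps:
Z(o) = -2 - 2/(3*o) (Z(o) = -2 + (-2/o)/3 = -2 - 2/(3*o))
Z(5)*V = (-2 - 2/3/5)*(-193) = (-2 - 2/3*1/5)*(-193) = (-2 - 2/15)*(-193) = -32/15*(-193) = 6176/15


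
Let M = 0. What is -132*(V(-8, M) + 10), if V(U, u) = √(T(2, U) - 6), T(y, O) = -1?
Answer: -1320 - 132*I*√7 ≈ -1320.0 - 349.24*I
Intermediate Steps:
V(U, u) = I*√7 (V(U, u) = √(-1 - 6) = √(-7) = I*√7)
-132*(V(-8, M) + 10) = -132*(I*√7 + 10) = -132*(10 + I*√7) = -1320 - 132*I*√7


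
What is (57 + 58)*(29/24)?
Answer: 3335/24 ≈ 138.96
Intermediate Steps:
(57 + 58)*(29/24) = 115*(29*(1/24)) = 115*(29/24) = 3335/24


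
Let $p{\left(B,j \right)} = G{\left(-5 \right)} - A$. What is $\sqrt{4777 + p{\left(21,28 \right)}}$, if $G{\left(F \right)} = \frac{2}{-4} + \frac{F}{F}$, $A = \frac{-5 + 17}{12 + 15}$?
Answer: $\frac{\sqrt{171974}}{6} \approx 69.116$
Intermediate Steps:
$A = \frac{4}{9}$ ($A = \frac{12}{27} = 12 \cdot \frac{1}{27} = \frac{4}{9} \approx 0.44444$)
$G{\left(F \right)} = \frac{1}{2}$ ($G{\left(F \right)} = 2 \left(- \frac{1}{4}\right) + 1 = - \frac{1}{2} + 1 = \frac{1}{2}$)
$p{\left(B,j \right)} = \frac{1}{18}$ ($p{\left(B,j \right)} = \frac{1}{2} - \frac{4}{9} = \frac{1}{18}$)
$\sqrt{4777 + p{\left(21,28 \right)}} = \sqrt{4777 + \frac{1}{18}} = \sqrt{\frac{85987}{18}} = \frac{\sqrt{171974}}{6}$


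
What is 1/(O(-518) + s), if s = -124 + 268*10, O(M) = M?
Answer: 1/2038 ≈ 0.00049068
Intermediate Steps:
s = 2556 (s = -124 + 2680 = 2556)
1/(O(-518) + s) = 1/(-518 + 2556) = 1/2038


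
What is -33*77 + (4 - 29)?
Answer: -2566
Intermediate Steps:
-33*77 + (4 - 29) = -2541 - 25 = -2566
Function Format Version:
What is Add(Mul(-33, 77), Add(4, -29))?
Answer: -2566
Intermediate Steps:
Add(Mul(-33, 77), Add(4, -29)) = Add(-2541, -25) = -2566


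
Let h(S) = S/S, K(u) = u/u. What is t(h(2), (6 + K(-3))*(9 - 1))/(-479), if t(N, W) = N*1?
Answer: -1/479 ≈ -0.0020877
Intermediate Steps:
K(u) = 1
h(S) = 1
t(N, W) = N
t(h(2), (6 + K(-3))*(9 - 1))/(-479) = 1/(-479) = 1*(-1/479) = -1/479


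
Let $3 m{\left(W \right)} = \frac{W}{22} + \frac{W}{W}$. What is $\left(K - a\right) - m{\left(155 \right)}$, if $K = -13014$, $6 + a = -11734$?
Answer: $- \frac{28087}{22} \approx -1276.7$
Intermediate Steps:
$a = -11740$ ($a = -6 - 11734 = -11740$)
$m{\left(W \right)} = \frac{1}{3} + \frac{W}{66}$ ($m{\left(W \right)} = \frac{\frac{W}{22} + \frac{W}{W}}{3} = \frac{W \frac{1}{22} + 1}{3} = \frac{\frac{W}{22} + 1}{3} = \frac{1 + \frac{W}{22}}{3} = \frac{1}{3} + \frac{W}{66}$)
$\left(K - a\right) - m{\left(155 \right)} = \left(-13014 - -11740\right) - \left(\frac{1}{3} + \frac{1}{66} \cdot 155\right) = \left(-13014 + 11740\right) - \left(\frac{1}{3} + \frac{155}{66}\right) = -1274 - \frac{59}{22} = - \frac{28087}{22}$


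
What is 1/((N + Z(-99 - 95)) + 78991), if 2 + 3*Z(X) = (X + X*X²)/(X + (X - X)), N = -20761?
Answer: 1/70775 ≈ 1.4129e-5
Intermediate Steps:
Z(X) = -⅔ + (X + X³)/(3*X) (Z(X) = -⅔ + ((X + X*X²)/(X + (X - X)))/3 = -⅔ + ((X + X³)/(X + 0))/3 = -⅔ + ((X + X³)/X)/3 = -⅔ + (X + X³)/(3*X))
1/((N + Z(-99 - 95)) + 78991) = 1/((-20761 + (-⅓ + (-99 - 95)²/3)) + 78991) = 1/((-20761 + (-⅓ + (⅓)*(-194)²)) + 78991) = 1/((-20761 + (-⅓ + (⅓)*37636)) + 78991) = 1/((-20761 + (-⅓ + 37636/3)) + 78991) = 1/((-20761 + 12545) + 78991) = 1/(-8216 + 78991) = 1/70775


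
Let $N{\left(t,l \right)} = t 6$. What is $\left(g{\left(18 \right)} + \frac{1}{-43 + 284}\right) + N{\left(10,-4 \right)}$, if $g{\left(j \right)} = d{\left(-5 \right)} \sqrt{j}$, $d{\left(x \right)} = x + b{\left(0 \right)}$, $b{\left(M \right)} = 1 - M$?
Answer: $\frac{14461}{241} - 12 \sqrt{2} \approx 43.034$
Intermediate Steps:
$N{\left(t,l \right)} = 6 t$
$d{\left(x \right)} = 1 + x$ ($d{\left(x \right)} = x + \left(1 - 0\right) = x + \left(1 + 0\right) = x + 1 = 1 + x$)
$g{\left(j \right)} = - 4 \sqrt{j}$ ($g{\left(j \right)} = \left(1 - 5\right) \sqrt{j} = - 4 \sqrt{j}$)
$\left(g{\left(18 \right)} + \frac{1}{-43 + 284}\right) + N{\left(10,-4 \right)} = \left(- 4 \sqrt{18} + \frac{1}{-43 + 284}\right) + 6 \cdot 10 = \left(- 4 \cdot 3 \sqrt{2} + \frac{1}{241}\right) + 60 = \left(- 12 \sqrt{2} + \frac{1}{241}\right) + 60 = \left(\frac{1}{241} - 12 \sqrt{2}\right) + 60 = \frac{14461}{241} - 12 \sqrt{2}$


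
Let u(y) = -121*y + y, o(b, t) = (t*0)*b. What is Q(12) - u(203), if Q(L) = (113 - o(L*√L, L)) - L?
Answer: 24461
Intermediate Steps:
o(b, t) = 0 (o(b, t) = 0*b = 0)
u(y) = -120*y
Q(L) = 113 - L (Q(L) = (113 - 1*0) - L = (113 + 0) - L = 113 - L)
Q(12) - u(203) = (113 - 1*12) - (-120)*203 = (113 - 12) - 1*(-24360) = 101 + 24360 = 24461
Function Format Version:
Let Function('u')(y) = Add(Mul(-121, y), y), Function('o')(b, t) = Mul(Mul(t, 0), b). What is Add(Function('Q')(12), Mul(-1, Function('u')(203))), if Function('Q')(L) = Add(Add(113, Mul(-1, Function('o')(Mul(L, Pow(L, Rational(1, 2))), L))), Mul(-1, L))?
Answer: 24461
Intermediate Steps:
Function('o')(b, t) = 0 (Function('o')(b, t) = Mul(0, b) = 0)
Function('u')(y) = Mul(-120, y)
Function('Q')(L) = Add(113, Mul(-1, L)) (Function('Q')(L) = Add(Add(113, Mul(-1, 0)), Mul(-1, L)) = Add(Add(113, 0), Mul(-1, L)) = Add(113, Mul(-1, L)))
Add(Function('Q')(12), Mul(-1, Function('u')(203))) = Add(Add(113, Mul(-1, 12)), Mul(-1, Mul(-120, 203))) = Add(Add(113, -12), Mul(-1, -24360)) = Add(101, 24360) = 24461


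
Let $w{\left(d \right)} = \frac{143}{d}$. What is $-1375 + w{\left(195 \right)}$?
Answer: $- \frac{20614}{15} \approx -1374.3$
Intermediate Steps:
$-1375 + w{\left(195 \right)} = -1375 + \frac{143}{195} = -1375 + 143 \cdot \frac{1}{195} = -1375 + \frac{11}{15} = - \frac{20614}{15}$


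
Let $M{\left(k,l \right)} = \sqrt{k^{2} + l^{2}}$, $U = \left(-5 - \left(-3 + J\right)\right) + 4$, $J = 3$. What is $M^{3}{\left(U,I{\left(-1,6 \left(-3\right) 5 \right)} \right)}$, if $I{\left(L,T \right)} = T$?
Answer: $8101 \sqrt{8101} \approx 7.2914 \cdot 10^{5}$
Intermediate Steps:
$U = -1$ ($U = \left(-5 + \left(3 - 3\right)\right) + 4 = \left(-5 + 0\right) + 4 = -5 + 4 = -1$)
$M^{3}{\left(U,I{\left(-1,6 \left(-3\right) 5 \right)} \right)} = \left(\sqrt{\left(-1\right)^{2} + \left(6 \left(-3\right) 5\right)^{2}}\right)^{3} = \left(\sqrt{1 + \left(\left(-18\right) 5\right)^{2}}\right)^{3} = \left(\sqrt{1 + \left(-90\right)^{2}}\right)^{3} = \left(\sqrt{1 + 8100}\right)^{3} = \left(\sqrt{8101}\right)^{3} = 8101 \sqrt{8101}$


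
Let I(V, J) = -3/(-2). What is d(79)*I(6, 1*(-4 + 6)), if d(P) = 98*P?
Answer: 11613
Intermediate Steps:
I(V, J) = 3/2 (I(V, J) = -3*(-½) = 3/2)
d(79)*I(6, 1*(-4 + 6)) = (98*79)*(3/2) = 7742*(3/2) = 11613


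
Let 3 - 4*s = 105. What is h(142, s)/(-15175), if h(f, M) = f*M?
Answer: 3621/15175 ≈ 0.23862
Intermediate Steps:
s = -51/2 (s = 3/4 - 1/4*105 = 3/4 - 105/4 = -51/2 ≈ -25.500)
h(f, M) = M*f
h(142, s)/(-15175) = -51/2*142/(-15175) = -3621*(-1/15175) = 3621/15175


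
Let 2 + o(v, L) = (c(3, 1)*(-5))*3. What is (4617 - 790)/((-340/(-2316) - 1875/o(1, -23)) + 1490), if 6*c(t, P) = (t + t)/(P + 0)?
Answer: 37669161/15753140 ≈ 2.3912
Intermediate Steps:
c(t, P) = t/(3*P) (c(t, P) = ((t + t)/(P + 0))/6 = ((2*t)/P)/6 = (2*t/P)/6 = t/(3*P))
o(v, L) = -17 (o(v, L) = -2 + (((1/3)*3/1)*(-5))*3 = -2 + (((1/3)*3*1)*(-5))*3 = -2 + (1*(-5))*3 = -2 - 5*3 = -2 - 15 = -17)
(4617 - 790)/((-340/(-2316) - 1875/o(1, -23)) + 1490) = (4617 - 790)/((-340/(-2316) - 1875/(-17)) + 1490) = 3827/((-340*(-1/2316) - 1875*(-1/17)) + 1490) = 3827/((85/579 + 1875/17) + 1490) = 3827/(1087070/9843 + 1490) = 3827/(15753140/9843) = 3827*(9843/15753140) = 37669161/15753140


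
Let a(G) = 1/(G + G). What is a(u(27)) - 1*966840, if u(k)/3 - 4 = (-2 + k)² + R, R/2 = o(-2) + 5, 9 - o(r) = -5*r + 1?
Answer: -3683660399/3810 ≈ -9.6684e+5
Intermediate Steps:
o(r) = 8 + 5*r (o(r) = 9 - (-5*r + 1) = 9 - (1 - 5*r) = 9 + (-1 + 5*r) = 8 + 5*r)
R = 6 (R = 2*((8 + 5*(-2)) + 5) = 2*((8 - 10) + 5) = 2*(-2 + 5) = 2*3 = 6)
u(k) = 30 + 3*(-2 + k)² (u(k) = 12 + 3*((-2 + k)² + 6) = 12 + 3*(6 + (-2 + k)²) = 12 + (18 + 3*(-2 + k)²) = 30 + 3*(-2 + k)²)
a(G) = 1/(2*G)
a(u(27)) - 1*966840 = 1/(2*(30 + 3*(-2 + 27)²)) - 1*966840 = 1/(2*(30 + 3*25²)) - 966840 = 1/(2*(30 + 3*625)) - 966840 = 1/(2*(30 + 1875)) - 966840 = (½)/1905 - 966840 = (½)*(1/1905) - 966840 = 1/3810 - 966840 = -3683660399/3810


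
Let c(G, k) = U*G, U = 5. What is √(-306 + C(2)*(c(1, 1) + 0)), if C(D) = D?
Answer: 2*I*√74 ≈ 17.205*I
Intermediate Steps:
c(G, k) = 5*G
√(-306 + C(2)*(c(1, 1) + 0)) = √(-306 + 2*(5*1 + 0)) = √(-306 + 2*(5 + 0)) = √(-306 + 2*5) = √(-306 + 10) = √(-296) = 2*I*√74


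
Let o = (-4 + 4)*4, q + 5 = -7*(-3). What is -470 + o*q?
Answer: -470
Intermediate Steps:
q = 16 (q = -5 - 7*(-3) = -5 + 21 = 16)
o = 0 (o = 0*4 = 0)
-470 + o*q = -470 + 0*16 = -470 + 0 = -470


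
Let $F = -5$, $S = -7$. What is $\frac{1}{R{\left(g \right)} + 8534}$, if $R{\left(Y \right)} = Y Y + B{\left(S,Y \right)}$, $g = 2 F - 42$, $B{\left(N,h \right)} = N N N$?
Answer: $\frac{1}{10895} \approx 9.1785 \cdot 10^{-5}$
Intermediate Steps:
$B{\left(N,h \right)} = N^{3}$ ($B{\left(N,h \right)} = N^{2} N = N^{3}$)
$g = -52$ ($g = 2 \left(-5\right) - 42 = -10 - 42 = -52$)
$R{\left(Y \right)} = -343 + Y^{2}$ ($R{\left(Y \right)} = Y Y + \left(-7\right)^{3} = Y^{2} - 343 = -343 + Y^{2}$)
$\frac{1}{R{\left(g \right)} + 8534} = \frac{1}{\left(-343 + \left(-52\right)^{2}\right) + 8534} = \frac{1}{\left(-343 + 2704\right) + 8534} = \frac{1}{2361 + 8534} = \frac{1}{10895}$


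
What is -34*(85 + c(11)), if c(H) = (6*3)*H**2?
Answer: -76942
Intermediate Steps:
c(H) = 18*H**2
-34*(85 + c(11)) = -34*(85 + 18*11**2) = -34*(85 + 18*121) = -34*(85 + 2178) = -34*2263 = -76942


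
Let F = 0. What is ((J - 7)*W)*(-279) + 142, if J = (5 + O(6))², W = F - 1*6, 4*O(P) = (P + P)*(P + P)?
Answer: 2802418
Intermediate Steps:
O(P) = P² (O(P) = ((P + P)*(P + P))/4 = ((2*P)*(2*P))/4 = (4*P²)/4 = P²)
W = -6 (W = 0 - 1*6 = 0 - 6 = -6)
J = 1681 (J = (5 + 6²)² = (5 + 36)² = 41² = 1681)
((J - 7)*W)*(-279) + 142 = ((1681 - 7)*(-6))*(-279) + 142 = (1674*(-6))*(-279) + 142 = -10044*(-279) + 142 = 2802276 + 142 = 2802418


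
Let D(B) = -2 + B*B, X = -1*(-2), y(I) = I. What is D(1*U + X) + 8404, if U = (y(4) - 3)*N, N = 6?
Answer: 8466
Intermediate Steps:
X = 2
U = 6 (U = (4 - 3)*6 = 1*6 = 6)
D(B) = -2 + B²
D(1*U + X) + 8404 = (-2 + (1*6 + 2)²) + 8404 = (-2 + (6 + 2)²) + 8404 = (-2 + 8²) + 8404 = (-2 + 64) + 8404 = 62 + 8404 = 8466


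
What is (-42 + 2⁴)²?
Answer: 676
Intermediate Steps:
(-42 + 2⁴)² = (-42 + 16)² = (-26)² = 676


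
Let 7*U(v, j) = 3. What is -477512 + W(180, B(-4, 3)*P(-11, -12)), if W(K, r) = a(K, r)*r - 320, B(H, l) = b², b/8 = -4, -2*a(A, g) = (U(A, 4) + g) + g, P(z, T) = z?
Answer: -891471800/7 ≈ -1.2735e+8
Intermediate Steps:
U(v, j) = 3/7 (U(v, j) = (⅐)*3 = 3/7)
a(A, g) = -3/14 - g (a(A, g) = -((3/7 + g) + g)/2 = -(3/7 + 2*g)/2 = -3/14 - g)
b = -32 (b = 8*(-4) = -32)
B(H, l) = 1024 (B(H, l) = (-32)² = 1024)
W(K, r) = -320 + r*(-3/14 - r) (W(K, r) = (-3/14 - r)*r - 320 = r*(-3/14 - r) - 320 = -320 + r*(-3/14 - r))
-477512 + W(180, B(-4, 3)*P(-11, -12)) = -477512 + (-320 - 1024*(-11)*(3 + 14*(1024*(-11)))/14) = -477512 + (-320 - 1/14*(-11264)*(3 + 14*(-11264))) = -477512 + (-320 - 1/14*(-11264)*(3 - 157696)) = -477512 + (-320 - 1/14*(-11264)*(-157693)) = -477512 + (-320 - 888126976/7) = -477512 - 888129216/7 = -891471800/7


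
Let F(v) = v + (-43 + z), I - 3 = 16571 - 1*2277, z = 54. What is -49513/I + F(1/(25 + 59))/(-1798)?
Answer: -258319729/74458776 ≈ -3.4693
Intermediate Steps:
I = 14297 (I = 3 + (16571 - 1*2277) = 3 + (16571 - 2277) = 3 + 14294 = 14297)
F(v) = 11 + v (F(v) = v + (-43 + 54) = v + 11 = 11 + v)
-49513/I + F(1/(25 + 59))/(-1798) = -49513/14297 + (11 + 1/(25 + 59))/(-1798) = -49513*1/14297 + (11 + 1/84)*(-1/1798) = -49513/14297 + (11 + 1/84)*(-1/1798) = -49513/14297 + (925/84)*(-1/1798) = -49513/14297 - 925/151032 = -258319729/74458776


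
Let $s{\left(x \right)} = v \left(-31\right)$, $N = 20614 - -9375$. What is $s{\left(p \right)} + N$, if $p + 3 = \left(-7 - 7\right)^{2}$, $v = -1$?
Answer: $30020$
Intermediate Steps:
$p = 193$ ($p = -3 + \left(-7 - 7\right)^{2} = -3 + \left(-14\right)^{2} = -3 + 196 = 193$)
$N = 29989$ ($N = 20614 + 9375 = 29989$)
$s{\left(x \right)} = 31$ ($s{\left(x \right)} = \left(-1\right) \left(-31\right) = 31$)
$s{\left(p \right)} + N = 31 + 29989 = 30020$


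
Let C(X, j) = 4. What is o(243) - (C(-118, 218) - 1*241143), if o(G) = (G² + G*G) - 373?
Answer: 358864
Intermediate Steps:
o(G) = -373 + 2*G² (o(G) = (G² + G²) - 373 = 2*G² - 373 = -373 + 2*G²)
o(243) - (C(-118, 218) - 1*241143) = (-373 + 2*243²) - (4 - 1*241143) = (-373 + 2*59049) - (4 - 241143) = (-373 + 118098) - 1*(-241139) = 117725 + 241139 = 358864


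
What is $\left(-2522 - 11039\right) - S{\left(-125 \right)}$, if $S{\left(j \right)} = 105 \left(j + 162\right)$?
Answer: $-17446$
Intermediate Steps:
$S{\left(j \right)} = 17010 + 105 j$ ($S{\left(j \right)} = 105 \left(162 + j\right) = 17010 + 105 j$)
$\left(-2522 - 11039\right) - S{\left(-125 \right)} = \left(-2522 - 11039\right) - \left(17010 + 105 \left(-125\right)\right) = -13561 - \left(17010 - 13125\right) = -13561 - 3885 = -17446$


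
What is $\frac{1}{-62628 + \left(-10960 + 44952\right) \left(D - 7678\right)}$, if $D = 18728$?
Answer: $\frac{1}{375548972} \approx 2.6628 \cdot 10^{-9}$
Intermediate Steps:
$\frac{1}{-62628 + \left(-10960 + 44952\right) \left(D - 7678\right)} = \frac{1}{-62628 + \left(-10960 + 44952\right) \left(18728 - 7678\right)} = \frac{1}{-62628 + 33992 \cdot 11050} = \frac{1}{-62628 + 375611600} = \frac{1}{375548972}$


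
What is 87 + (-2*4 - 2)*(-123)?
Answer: 1317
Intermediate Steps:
87 + (-2*4 - 2)*(-123) = 87 + (-8 - 2)*(-123) = 87 - 10*(-123) = 87 + 1230 = 1317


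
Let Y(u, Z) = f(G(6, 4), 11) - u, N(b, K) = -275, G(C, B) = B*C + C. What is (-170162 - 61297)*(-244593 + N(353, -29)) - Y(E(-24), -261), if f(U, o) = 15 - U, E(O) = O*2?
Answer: 56676902379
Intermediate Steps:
E(O) = 2*O
G(C, B) = C + B*C
Y(u, Z) = -15 - u (Y(u, Z) = (15 - 6*(1 + 4)) - u = (15 - 6*5) - u = (15 - 1*30) - u = (15 - 30) - u = -15 - u)
(-170162 - 61297)*(-244593 + N(353, -29)) - Y(E(-24), -261) = (-170162 - 61297)*(-244593 - 275) - (-15 - 2*(-24)) = -231459*(-244868) - (-15 - 1*(-48)) = 56676902412 - (-15 + 48) = 56676902412 - 1*33 = 56676902412 - 33 = 56676902379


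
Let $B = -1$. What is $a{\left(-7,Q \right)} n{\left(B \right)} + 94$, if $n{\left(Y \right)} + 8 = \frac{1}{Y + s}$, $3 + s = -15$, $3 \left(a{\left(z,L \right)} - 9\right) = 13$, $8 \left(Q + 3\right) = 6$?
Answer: $- \frac{254}{19} \approx -13.368$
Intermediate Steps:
$Q = - \frac{9}{4}$ ($Q = -3 + \frac{1}{8} \cdot 6 = -3 + \frac{3}{4} = - \frac{9}{4} \approx -2.25$)
$a{\left(z,L \right)} = \frac{40}{3}$ ($a{\left(z,L \right)} = 9 + \frac{1}{3} \cdot 13 = 9 + \frac{13}{3} = \frac{40}{3}$)
$s = -18$ ($s = -3 - 15 = -18$)
$n{\left(Y \right)} = -8 + \frac{1}{-18 + Y}$ ($n{\left(Y \right)} = -8 + \frac{1}{Y - 18} = -8 + \frac{1}{-18 + Y}$)
$a{\left(-7,Q \right)} n{\left(B \right)} + 94 = \frac{40 \frac{145 - -8}{-18 - 1}}{3} + 94 = \frac{40 \frac{145 + 8}{-19}}{3} + 94 = \frac{40 \left(\left(- \frac{1}{19}\right) 153\right)}{3} + 94 = \frac{40}{3} \left(- \frac{153}{19}\right) + 94 = - \frac{2040}{19} + 94 = - \frac{254}{19}$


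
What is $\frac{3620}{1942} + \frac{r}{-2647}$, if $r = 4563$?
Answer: $\frac{360397}{2570237} \approx 0.14022$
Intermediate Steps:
$\frac{3620}{1942} + \frac{r}{-2647} = \frac{3620}{1942} + \frac{4563}{-2647} = 3620 \cdot \frac{1}{1942} + 4563 \left(- \frac{1}{2647}\right) = \frac{1810}{971} - \frac{4563}{2647} = \frac{360397}{2570237}$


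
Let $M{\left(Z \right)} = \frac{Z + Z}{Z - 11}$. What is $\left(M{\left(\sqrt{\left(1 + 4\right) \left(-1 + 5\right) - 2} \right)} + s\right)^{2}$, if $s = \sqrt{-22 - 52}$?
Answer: $\frac{\left(6 \sqrt{2} - i \sqrt{74} \left(11 - 3 \sqrt{2}\right)\right)^{2}}{\left(11 - 3 \sqrt{2}\right)^{2}} \approx -72.423 - 21.604 i$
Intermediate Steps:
$s = i \sqrt{74}$ ($s = \sqrt{-74} = i \sqrt{74} \approx 8.6023 i$)
$M{\left(Z \right)} = \frac{2 Z}{-11 + Z}$
$\left(M{\left(\sqrt{\left(1 + 4\right) \left(-1 + 5\right) - 2} \right)} + s\right)^{2} = \left(\frac{2 \sqrt{\left(1 + 4\right) \left(-1 + 5\right) - 2}}{-11 + \sqrt{\left(1 + 4\right) \left(-1 + 5\right) - 2}} + i \sqrt{74}\right)^{2} = \left(\frac{2 \sqrt{5 \cdot 4 - 2}}{-11 + \sqrt{5 \cdot 4 - 2}} + i \sqrt{74}\right)^{2} = \left(\frac{2 \sqrt{20 - 2}}{-11 + \sqrt{20 - 2}} + i \sqrt{74}\right)^{2} = \left(\frac{2 \sqrt{18}}{-11 + \sqrt{18}} + i \sqrt{74}\right)^{2} = \left(\frac{2 \cdot 3 \sqrt{2}}{-11 + 3 \sqrt{2}} + i \sqrt{74}\right)^{2} = \left(\frac{6 \sqrt{2}}{-11 + 3 \sqrt{2}} + i \sqrt{74}\right)^{2} = \left(i \sqrt{74} + \frac{6 \sqrt{2}}{-11 + 3 \sqrt{2}}\right)^{2}$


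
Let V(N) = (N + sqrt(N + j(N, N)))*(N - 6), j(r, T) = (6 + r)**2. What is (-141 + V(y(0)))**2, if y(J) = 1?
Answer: 22566 + 7300*sqrt(2) ≈ 32890.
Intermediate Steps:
V(N) = (-6 + N)*(N + sqrt(N + (6 + N)**2)) (V(N) = (N + sqrt(N + (6 + N)**2))*(N - 6) = (N + sqrt(N + (6 + N)**2))*(-6 + N) = (-6 + N)*(N + sqrt(N + (6 + N)**2)))
(-141 + V(y(0)))**2 = (-141 + (1**2 - 6*1 - 6*sqrt(1 + (6 + 1)**2) + 1*sqrt(1 + (6 + 1)**2)))**2 = (-141 + (1 - 6 - 6*sqrt(1 + 7**2) + 1*sqrt(1 + 7**2)))**2 = (-141 + (1 - 6 - 6*sqrt(1 + 49) + 1*sqrt(1 + 49)))**2 = (-141 + (1 - 6 - 30*sqrt(2) + 1*sqrt(50)))**2 = (-141 + (1 - 6 - 30*sqrt(2) + 1*(5*sqrt(2))))**2 = (-141 + (1 - 6 - 30*sqrt(2) + 5*sqrt(2)))**2 = (-141 + (-5 - 25*sqrt(2)))**2 = (-146 - 25*sqrt(2))**2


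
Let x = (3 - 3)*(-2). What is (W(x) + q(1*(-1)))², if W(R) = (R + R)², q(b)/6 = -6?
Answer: 1296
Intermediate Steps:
q(b) = -36 (q(b) = 6*(-6) = -36)
x = 0 (x = 0*(-2) = 0)
W(R) = 4*R² (W(R) = (2*R)² = 4*R²)
(W(x) + q(1*(-1)))² = (4*0² - 36)² = (4*0 - 36)² = (0 - 36)² = (-36)² = 1296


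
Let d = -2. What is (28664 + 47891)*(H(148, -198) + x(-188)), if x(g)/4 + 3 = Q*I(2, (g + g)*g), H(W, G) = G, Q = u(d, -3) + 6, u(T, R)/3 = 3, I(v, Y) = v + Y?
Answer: 324684300450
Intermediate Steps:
I(v, Y) = Y + v
u(T, R) = 9 (u(T, R) = 3*3 = 9)
Q = 15 (Q = 9 + 6 = 15)
x(g) = 108 + 120*g**2 (x(g) = -12 + 4*(15*((g + g)*g + 2)) = -12 + 4*(15*((2*g)*g + 2)) = -12 + 4*(15*(2*g**2 + 2)) = -12 + 4*(15*(2 + 2*g**2)) = -12 + 4*(30 + 30*g**2) = -12 + (120 + 120*g**2) = 108 + 120*g**2)
(28664 + 47891)*(H(148, -198) + x(-188)) = (28664 + 47891)*(-198 + (108 + 120*(-188)**2)) = 76555*(-198 + (108 + 120*35344)) = 76555*(-198 + (108 + 4241280)) = 76555*(-198 + 4241388) = 76555*4241190 = 324684300450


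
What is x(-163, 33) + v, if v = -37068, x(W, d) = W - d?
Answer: -37264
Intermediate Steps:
x(-163, 33) + v = (-163 - 1*33) - 37068 = (-163 - 33) - 37068 = -196 - 37068 = -37264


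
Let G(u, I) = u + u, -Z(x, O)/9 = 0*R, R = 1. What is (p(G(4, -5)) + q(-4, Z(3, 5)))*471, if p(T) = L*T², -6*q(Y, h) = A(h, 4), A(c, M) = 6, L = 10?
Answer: 300969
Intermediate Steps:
Z(x, O) = 0 (Z(x, O) = -0 = -9*0 = 0)
G(u, I) = 2*u
q(Y, h) = -1 (q(Y, h) = -⅙*6 = -1)
p(T) = 10*T²
(p(G(4, -5)) + q(-4, Z(3, 5)))*471 = (10*(2*4)² - 1)*471 = (10*8² - 1)*471 = (10*64 - 1)*471 = (640 - 1)*471 = 639*471 = 300969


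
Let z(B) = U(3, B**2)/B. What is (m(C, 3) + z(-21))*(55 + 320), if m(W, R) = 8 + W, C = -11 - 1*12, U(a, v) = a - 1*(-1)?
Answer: -39875/7 ≈ -5696.4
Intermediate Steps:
U(a, v) = 1 + a (U(a, v) = a + 1 = 1 + a)
C = -23 (C = -11 - 12 = -23)
z(B) = 4/B (z(B) = (1 + 3)/B = 4/B)
(m(C, 3) + z(-21))*(55 + 320) = ((8 - 23) + 4/(-21))*(55 + 320) = (-15 + 4*(-1/21))*375 = (-15 - 4/21)*375 = -319/21*375 = -39875/7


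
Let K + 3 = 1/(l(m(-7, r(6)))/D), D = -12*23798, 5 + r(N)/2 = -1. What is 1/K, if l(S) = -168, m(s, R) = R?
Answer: 7/11878 ≈ 0.00058933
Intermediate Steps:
r(N) = -12 (r(N) = -10 + 2*(-1) = -10 - 2 = -12)
D = -285576
K = 11878/7 (K = -3 + 1/(-168/(-285576)) = -3 + 1/(-168*(-1/285576)) = -3 + 1/(7/11899) = -3 + 11899/7 = 11878/7 ≈ 1696.9)
1/K = 1/(11878/7) = 7/11878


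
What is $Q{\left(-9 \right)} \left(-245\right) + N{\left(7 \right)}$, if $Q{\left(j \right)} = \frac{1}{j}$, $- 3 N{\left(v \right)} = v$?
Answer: $\frac{224}{9} \approx 24.889$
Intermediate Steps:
$N{\left(v \right)} = - \frac{v}{3}$
$Q{\left(-9 \right)} \left(-245\right) + N{\left(7 \right)} = \frac{1}{-9} \left(-245\right) - \frac{7}{3} = \left(- \frac{1}{9}\right) \left(-245\right) - \frac{7}{3} = \frac{245}{9} - \frac{7}{3} = \frac{224}{9}$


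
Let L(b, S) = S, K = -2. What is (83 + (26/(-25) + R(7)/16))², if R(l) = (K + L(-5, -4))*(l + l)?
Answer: 58844241/10000 ≈ 5884.4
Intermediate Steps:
R(l) = -12*l (R(l) = (-2 - 4)*(l + l) = -12*l)
(83 + (26/(-25) + R(7)/16))² = (83 + (26/(-25) - 12*7/16))² = (83 + (26*(-1/25) - 84*1/16))² = (83 + (-26/25 - 21/4))² = (83 - 629/100)² = (7671/100)² = 58844241/10000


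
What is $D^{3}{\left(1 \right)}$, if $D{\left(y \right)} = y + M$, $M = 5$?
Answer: $216$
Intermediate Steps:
$D{\left(y \right)} = 5 + y$ ($D{\left(y \right)} = y + 5 = 5 + y$)
$D^{3}{\left(1 \right)} = \left(5 + 1\right)^{3} = 6^{3} = 216$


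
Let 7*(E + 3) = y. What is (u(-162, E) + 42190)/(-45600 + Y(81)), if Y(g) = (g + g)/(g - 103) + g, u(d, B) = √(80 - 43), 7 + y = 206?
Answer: -46409/50079 - 11*√37/500790 ≈ -0.92685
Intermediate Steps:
y = 199 (y = -7 + 206 = 199)
E = 178/7 (E = -3 + (⅐)*199 = -3 + 199/7 = 178/7 ≈ 25.429)
u(d, B) = √37
Y(g) = g + 2*g/(-103 + g) (Y(g) = (2*g)/(-103 + g) + g = 2*g/(-103 + g) + g = g + 2*g/(-103 + g))
(u(-162, E) + 42190)/(-45600 + Y(81)) = (√37 + 42190)/(-45600 + 81*(-101 + 81)/(-103 + 81)) = (42190 + √37)/(-45600 + 81*(-20)/(-22)) = (42190 + √37)/(-45600 + 81*(-1/22)*(-20)) = (42190 + √37)/(-45600 + 810/11) = (42190 + √37)/(-500790/11) = (42190 + √37)*(-11/500790) = -46409/50079 - 11*√37/500790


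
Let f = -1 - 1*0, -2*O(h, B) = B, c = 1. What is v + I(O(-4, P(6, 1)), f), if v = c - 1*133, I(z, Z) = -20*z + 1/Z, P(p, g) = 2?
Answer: -113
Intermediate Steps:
O(h, B) = -B/2
f = -1 (f = -1 + 0 = -1)
I(z, Z) = 1/Z - 20*z
v = -132 (v = 1 - 1*133 = 1 - 133 = -132)
v + I(O(-4, P(6, 1)), f) = -132 + (1/(-1) - (-10)*2) = -132 + (-1 - 20*(-1)) = -132 + (-1 + 20) = -132 + 19 = -113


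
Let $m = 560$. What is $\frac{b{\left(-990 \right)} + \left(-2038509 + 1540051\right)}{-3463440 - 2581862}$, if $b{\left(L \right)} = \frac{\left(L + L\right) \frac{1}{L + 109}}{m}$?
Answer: $\frac{12295961845}{149125509736} \approx 0.082454$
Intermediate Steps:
$b{\left(L \right)} = \frac{L}{280 \left(109 + L\right)}$ ($b{\left(L \right)} = \frac{\left(L + L\right) \frac{1}{L + 109}}{560} = \frac{2 L}{109 + L} \frac{1}{560} = \frac{L}{280 \left(109 + L\right)}$)
$\frac{b{\left(-990 \right)} + \left(-2038509 + 1540051\right)}{-3463440 - 2581862} = \frac{\frac{1}{280} \left(-990\right) \frac{1}{109 - 990} + \left(-2038509 + 1540051\right)}{-3463440 - 2581862} = \frac{\frac{1}{280} \left(-990\right) \frac{1}{-881} - 498458}{-6045302} = \left(\frac{1}{280} \left(-990\right) \left(- \frac{1}{881}\right) - 498458\right) \left(- \frac{1}{6045302}\right) = \left(\frac{99}{24668} - 498458\right) \left(- \frac{1}{6045302}\right) = \left(- \frac{12295961845}{24668}\right) \left(- \frac{1}{6045302}\right) = \frac{12295961845}{149125509736}$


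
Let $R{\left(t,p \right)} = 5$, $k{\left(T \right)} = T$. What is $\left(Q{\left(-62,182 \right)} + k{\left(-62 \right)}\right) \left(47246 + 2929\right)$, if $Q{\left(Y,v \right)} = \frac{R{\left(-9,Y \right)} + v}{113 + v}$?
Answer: $- \frac{181663605}{59} \approx -3.079 \cdot 10^{6}$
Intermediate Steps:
$Q{\left(Y,v \right)} = \frac{5 + v}{113 + v}$
$\left(Q{\left(-62,182 \right)} + k{\left(-62 \right)}\right) \left(47246 + 2929\right) = \left(\frac{5 + 182}{113 + 182} - 62\right) \left(47246 + 2929\right) = \left(\frac{1}{295} \cdot 187 - 62\right) 50175 = \left(\frac{187}{295} - 62\right) 50175 = \left(- \frac{18103}{295}\right) 50175 = - \frac{181663605}{59}$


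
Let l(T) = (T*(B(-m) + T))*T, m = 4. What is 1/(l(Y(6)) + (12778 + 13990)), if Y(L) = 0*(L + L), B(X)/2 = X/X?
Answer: 1/26768 ≈ 3.7358e-5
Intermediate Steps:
B(X) = 2 (B(X) = 2*(X/X) = 2*1 = 2)
Y(L) = 0 (Y(L) = 0*(2*L) = 0)
l(T) = T²*(2 + T) (l(T) = (T*(2 + T))*T = T²*(2 + T))
1/(l(Y(6)) + (12778 + 13990)) = 1/(0²*(2 + 0) + (12778 + 13990)) = 1/(0*2 + 26768) = 1/(0 + 26768) = 1/26768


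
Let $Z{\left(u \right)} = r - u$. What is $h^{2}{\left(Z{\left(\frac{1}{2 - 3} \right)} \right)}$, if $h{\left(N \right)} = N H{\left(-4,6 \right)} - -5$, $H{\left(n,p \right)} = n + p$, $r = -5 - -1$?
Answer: $1$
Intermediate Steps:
$r = -4$ ($r = -5 + 1 = -4$)
$Z{\left(u \right)} = -4 - u$
$h{\left(N \right)} = 5 + 2 N$ ($h{\left(N \right)} = N \left(-4 + 6\right) - -5 = N 2 + 5 = 2 N + 5 = 5 + 2 N$)
$h^{2}{\left(Z{\left(\frac{1}{2 - 3} \right)} \right)} = \left(5 + 2 \left(-4 - \frac{1}{2 - 3}\right)\right)^{2} = \left(5 + 2 \left(-4 - \frac{1}{-1}\right)\right)^{2} = \left(5 + 2 \left(-4 - -1\right)\right)^{2} = \left(5 + 2 \left(-4 + 1\right)\right)^{2} = \left(5 + 2 \left(-3\right)\right)^{2} = \left(5 - 6\right)^{2} = \left(-1\right)^{2} = 1$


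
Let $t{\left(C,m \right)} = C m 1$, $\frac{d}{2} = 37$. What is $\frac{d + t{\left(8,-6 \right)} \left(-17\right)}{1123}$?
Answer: $\frac{890}{1123} \approx 0.79252$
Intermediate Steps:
$d = 74$ ($d = 2 \cdot 37 = 74$)
$t{\left(C,m \right)} = C m$
$\frac{d + t{\left(8,-6 \right)} \left(-17\right)}{1123} = \frac{74 + 8 \left(-6\right) \left(-17\right)}{1123} = \left(74 - -816\right) \frac{1}{1123} = \left(74 + 816\right) \frac{1}{1123} = 890 \cdot \frac{1}{1123} = \frac{890}{1123}$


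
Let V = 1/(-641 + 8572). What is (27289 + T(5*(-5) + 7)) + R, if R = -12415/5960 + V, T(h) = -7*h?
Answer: 259154919599/9453752 ≈ 27413.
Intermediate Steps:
V = 1/7931 ≈ 0.00012609
R = -19691481/9453752 (R = -12415/5960 + 1/7931 = -12415*1/5960 + 1/7931 = -2483/1192 + 1/7931 = -19691481/9453752 ≈ -2.0829)
(27289 + T(5*(-5) + 7)) + R = (27289 - 7*(5*(-5) + 7)) - 19691481/9453752 = (27289 - 7*(-25 + 7)) - 19691481/9453752 = (27289 - 7*(-18)) - 19691481/9453752 = (27289 + 126) - 19691481/9453752 = 27415 - 19691481/9453752 = 259154919599/9453752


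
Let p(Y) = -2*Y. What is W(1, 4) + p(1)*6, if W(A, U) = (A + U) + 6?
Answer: -1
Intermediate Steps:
W(A, U) = 6 + A + U
W(1, 4) + p(1)*6 = (6 + 1 + 4) - 2*1*6 = 11 - 2*6 = 11 - 12 = -1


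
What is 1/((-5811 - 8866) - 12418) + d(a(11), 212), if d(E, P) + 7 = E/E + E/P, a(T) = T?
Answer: -34167007/5744140 ≈ -5.9482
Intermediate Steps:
d(E, P) = -6 + E/P (d(E, P) = -7 + (E/E + E/P) = -7 + (1 + E/P) = -6 + E/P)
1/((-5811 - 8866) - 12418) + d(a(11), 212) = 1/((-5811 - 8866) - 12418) + (-6 + 11/212) = 1/(-14677 - 12418) + (-6 + 11*(1/212)) = 1/(-27095) + (-6 + 11/212) = -1/27095 - 1261/212 = -34167007/5744140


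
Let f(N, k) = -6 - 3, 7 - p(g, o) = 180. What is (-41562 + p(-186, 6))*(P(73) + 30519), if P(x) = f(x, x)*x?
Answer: -1246290570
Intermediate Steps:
p(g, o) = -173 (p(g, o) = 7 - 1*180 = 7 - 180 = -173)
f(N, k) = -9
P(x) = -9*x
(-41562 + p(-186, 6))*(P(73) + 30519) = (-41562 - 173)*(-9*73 + 30519) = -41735*(-657 + 30519) = -41735*29862 = -1246290570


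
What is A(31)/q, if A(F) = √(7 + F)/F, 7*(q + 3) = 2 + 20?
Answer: 7*√38/31 ≈ 1.3920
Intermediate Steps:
q = ⅐ (q = -3 + (2 + 20)/7 = -3 + (⅐)*22 = -3 + 22/7 = ⅐ ≈ 0.14286)
A(F) = √(7 + F)/F
A(31)/q = (√(7 + 31)/31)/(⅐) = 7*(√38/31) = 7*√38/31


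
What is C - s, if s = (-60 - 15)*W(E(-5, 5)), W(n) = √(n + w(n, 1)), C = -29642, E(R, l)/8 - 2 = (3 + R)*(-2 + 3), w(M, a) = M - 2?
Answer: -29642 + 75*I*√2 ≈ -29642.0 + 106.07*I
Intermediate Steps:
w(M, a) = -2 + M
E(R, l) = 40 + 8*R (E(R, l) = 16 + 8*((3 + R)*(-2 + 3)) = 16 + 8*((3 + R)*1) = 16 + 8*(3 + R) = 16 + (24 + 8*R) = 40 + 8*R)
W(n) = √(-2 + 2*n) (W(n) = √(n + (-2 + n)) = √(-2 + 2*n))
s = -75*I*√2 (s = (-60 - 15)*√(-2 + 2*(40 + 8*(-5))) = -75*√(-2 + 2*(40 - 40)) = -75*√(-2 + 2*0) = -75*√(-2 + 0) = -75*I*√2 ≈ -106.07*I)
C - s = -29642 - (-75)*I*√2 = -29642 + 75*I*√2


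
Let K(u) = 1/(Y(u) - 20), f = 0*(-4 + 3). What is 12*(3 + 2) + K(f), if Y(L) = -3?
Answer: 1379/23 ≈ 59.957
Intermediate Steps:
f = 0 (f = 0*(-1) = 0)
K(u) = -1/23 (K(u) = 1/(-3 - 20) = 1/(-23) = -1/23)
12*(3 + 2) + K(f) = 12*(3 + 2) - 1/23 = 12*5 - 1/23 = 60 - 1/23 = 1379/23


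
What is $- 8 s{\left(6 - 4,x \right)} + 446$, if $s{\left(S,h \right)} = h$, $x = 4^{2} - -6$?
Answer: $270$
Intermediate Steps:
$x = 22$ ($x = 16 + 6 = 22$)
$- 8 s{\left(6 - 4,x \right)} + 446 = \left(-8\right) 22 + 446 = -176 + 446 = 270$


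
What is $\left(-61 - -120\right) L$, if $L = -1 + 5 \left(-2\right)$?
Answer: $-649$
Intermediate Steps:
$L = -11$ ($L = -1 - 10 = -11$)
$\left(-61 - -120\right) L = \left(-61 - -120\right) \left(-11\right) = \left(-61 + 120\right) \left(-11\right) = 59 \left(-11\right) = -649$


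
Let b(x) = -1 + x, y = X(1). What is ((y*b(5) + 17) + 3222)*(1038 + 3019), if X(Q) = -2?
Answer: 13108167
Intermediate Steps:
y = -2
((y*b(5) + 17) + 3222)*(1038 + 3019) = ((-2*(-1 + 5) + 17) + 3222)*(1038 + 3019) = ((-2*4 + 17) + 3222)*4057 = ((-8 + 17) + 3222)*4057 = (9 + 3222)*4057 = 3231*4057 = 13108167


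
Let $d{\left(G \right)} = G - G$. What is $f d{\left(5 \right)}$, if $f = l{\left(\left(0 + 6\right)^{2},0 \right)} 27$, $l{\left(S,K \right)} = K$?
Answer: $0$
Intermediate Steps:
$f = 0$ ($f = 0 \cdot 27 = 0$)
$d{\left(G \right)} = 0$
$f d{\left(5 \right)} = 0 \cdot 0 = 0$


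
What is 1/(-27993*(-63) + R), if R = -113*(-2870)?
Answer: 1/2087869 ≈ 4.7896e-7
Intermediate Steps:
R = 324310
1/(-27993*(-63) + R) = 1/(-27993*(-63) + 324310) = 1/(1763559 + 324310) = 1/2087869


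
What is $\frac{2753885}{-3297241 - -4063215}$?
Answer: $\frac{2753885}{765974} \approx 3.5953$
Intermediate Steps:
$\frac{2753885}{-3297241 - -4063215} = \frac{2753885}{-3297241 + 4063215} = \frac{2753885}{765974}$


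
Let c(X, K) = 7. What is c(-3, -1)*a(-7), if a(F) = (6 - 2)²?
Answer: 112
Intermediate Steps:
a(F) = 16 (a(F) = 4² = 16)
c(-3, -1)*a(-7) = 7*16 = 112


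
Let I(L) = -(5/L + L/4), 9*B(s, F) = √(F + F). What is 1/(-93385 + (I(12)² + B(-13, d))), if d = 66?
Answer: -1936189296/180788435052289 - 4608*√33/180788435052289 ≈ -1.0710e-5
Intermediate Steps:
B(s, F) = √2*√F/9 (B(s, F) = √(F + F)/9 = √(2*F)/9 = (√2*√F)/9 = √2*√F/9)
I(L) = -5/L - L/4 (I(L) = -(5/L + L*(¼)) = -(5/L + L/4) = -5/L - L/4)
1/(-93385 + (I(12)² + B(-13, d))) = 1/(-93385 + ((-5/12 - ¼*12)² + √2*√66/9)) = 1/(-93385 + ((-5*1/12 - 3)² + 2*√33/9)) = 1/(-93385 + ((-5/12 - 3)² + 2*√33/9)) = 1/(-93385 + ((-41/12)² + 2*√33/9)) = 1/(-93385 + (1681/144 + 2*√33/9)) = 1/(-13445759/144 + 2*√33/9)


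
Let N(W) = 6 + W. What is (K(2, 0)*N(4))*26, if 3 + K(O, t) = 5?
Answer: 520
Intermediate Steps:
K(O, t) = 2 (K(O, t) = -3 + 5 = 2)
(K(2, 0)*N(4))*26 = (2*(6 + 4))*26 = (2*10)*26 = 20*26 = 520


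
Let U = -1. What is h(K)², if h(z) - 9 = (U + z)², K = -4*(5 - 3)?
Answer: 8100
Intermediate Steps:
K = -8 (K = -4*2 = -8)
h(z) = 9 + (-1 + z)²
h(K)² = (9 + (-1 - 8)²)² = (9 + (-9)²)² = (9 + 81)² = 90² = 8100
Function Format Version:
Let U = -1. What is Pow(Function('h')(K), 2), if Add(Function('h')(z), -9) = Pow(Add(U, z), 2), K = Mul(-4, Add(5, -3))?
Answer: 8100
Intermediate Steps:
K = -8 (K = Mul(-4, 2) = -8)
Function('h')(z) = Add(9, Pow(Add(-1, z), 2))
Pow(Function('h')(K), 2) = Pow(Add(9, Pow(Add(-1, -8), 2)), 2) = Pow(Add(9, Pow(-9, 2)), 2) = Pow(Add(9, 81), 2) = Pow(90, 2) = 8100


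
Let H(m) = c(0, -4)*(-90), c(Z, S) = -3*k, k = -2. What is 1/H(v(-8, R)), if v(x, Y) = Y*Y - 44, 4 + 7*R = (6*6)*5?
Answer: -1/540 ≈ -0.0018519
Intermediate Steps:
c(Z, S) = 6 (c(Z, S) = -3*(-2) = 6)
R = 176/7 (R = -4/7 + ((6*6)*5)/7 = -4/7 + (36*5)/7 = -4/7 + (1/7)*180 = -4/7 + 180/7 = 176/7 ≈ 25.143)
v(x, Y) = -44 + Y**2 (v(x, Y) = Y**2 - 44 = -44 + Y**2)
H(m) = -540 (H(m) = 6*(-90) = -540)
1/H(v(-8, R)) = 1/(-540) = -1/540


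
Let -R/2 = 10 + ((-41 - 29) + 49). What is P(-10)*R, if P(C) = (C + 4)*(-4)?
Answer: 528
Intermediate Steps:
P(C) = -16 - 4*C (P(C) = (4 + C)*(-4) = -16 - 4*C)
R = 22 (R = -2*(10 + ((-41 - 29) + 49)) = -2*(10 + (-70 + 49)) = -2*(10 - 21) = -2*(-11) = 22)
P(-10)*R = (-16 - 4*(-10))*22 = (-16 + 40)*22 = 24*22 = 528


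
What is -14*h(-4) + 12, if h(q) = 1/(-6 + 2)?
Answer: 31/2 ≈ 15.500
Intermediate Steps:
h(q) = -¼ (h(q) = 1/(-4) = -¼)
-14*h(-4) + 12 = -14*(-¼) + 12 = 7/2 + 12 = 31/2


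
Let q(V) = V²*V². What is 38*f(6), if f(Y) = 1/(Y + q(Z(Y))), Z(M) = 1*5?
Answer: 38/631 ≈ 0.060222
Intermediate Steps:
Z(M) = 5
q(V) = V⁴
f(Y) = 1/(625 + Y) (f(Y) = 1/(Y + 5⁴) = 1/(Y + 625) = 1/(625 + Y))
38*f(6) = 38/(625 + 6) = 38/631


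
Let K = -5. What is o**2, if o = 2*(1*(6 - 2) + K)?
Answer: 4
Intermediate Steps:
o = -2 (o = 2*(1*(6 - 2) - 5) = 2*(1*4 - 5) = 2*(4 - 5) = 2*(-1) = -2)
o**2 = (-2)**2 = 4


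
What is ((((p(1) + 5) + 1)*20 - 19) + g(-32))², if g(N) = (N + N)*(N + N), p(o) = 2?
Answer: 17952169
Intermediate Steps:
g(N) = 4*N² (g(N) = (2*N)*(2*N) = 4*N²)
((((p(1) + 5) + 1)*20 - 19) + g(-32))² = ((((2 + 5) + 1)*20 - 19) + 4*(-32)²)² = (((7 + 1)*20 - 19) + 4*1024)² = ((8*20 - 19) + 4096)² = ((160 - 19) + 4096)² = (141 + 4096)² = 4237² = 17952169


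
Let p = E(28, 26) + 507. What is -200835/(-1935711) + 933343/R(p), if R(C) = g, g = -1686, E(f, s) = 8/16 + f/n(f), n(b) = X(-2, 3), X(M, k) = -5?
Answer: -66901618669/120874398 ≈ -553.48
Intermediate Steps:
n(b) = -5
E(f, s) = ½ - f/5 (E(f, s) = 8/16 + f/(-5) = 8*(1/16) + f*(-⅕) = ½ - f/5)
p = 5019/10 (p = (½ - ⅕*28) + 507 = (½ - 28/5) + 507 = -51/10 + 507 = 5019/10 ≈ 501.90)
R(C) = -1686
-200835/(-1935711) + 933343/R(p) = -200835/(-1935711) + 933343/(-1686) = -200835*(-1/1935711) + 933343*(-1/1686) = 22315/215079 - 933343/1686 = -66901618669/120874398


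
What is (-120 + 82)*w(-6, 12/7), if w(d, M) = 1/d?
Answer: 19/3 ≈ 6.3333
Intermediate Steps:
(-120 + 82)*w(-6, 12/7) = (-120 + 82)/(-6) = -38*(-⅙) = 19/3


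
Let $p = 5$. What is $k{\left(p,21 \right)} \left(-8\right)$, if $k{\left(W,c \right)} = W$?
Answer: $-40$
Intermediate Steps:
$k{\left(p,21 \right)} \left(-8\right) = 5 \left(-8\right) = -40$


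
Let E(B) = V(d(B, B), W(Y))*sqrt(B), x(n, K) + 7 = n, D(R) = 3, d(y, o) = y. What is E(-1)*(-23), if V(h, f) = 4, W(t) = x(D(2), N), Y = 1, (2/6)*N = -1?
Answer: -92*I ≈ -92.0*I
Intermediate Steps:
N = -3 (N = 3*(-1) = -3)
x(n, K) = -7 + n
W(t) = -4 (W(t) = -7 + 3 = -4)
E(B) = 4*sqrt(B)
E(-1)*(-23) = (4*sqrt(-1))*(-23) = (4*I)*(-23) = -92*I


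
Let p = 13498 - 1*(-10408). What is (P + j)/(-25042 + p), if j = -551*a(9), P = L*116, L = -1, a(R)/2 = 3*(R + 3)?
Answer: 9947/284 ≈ 35.025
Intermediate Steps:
a(R) = 18 + 6*R (a(R) = 2*(3*(R + 3)) = 2*(3*(3 + R)) = 2*(9 + 3*R) = 18 + 6*R)
p = 23906 (p = 13498 + 10408 = 23906)
P = -116 (P = -1*116 = -116)
j = -39672 (j = -551*(18 + 6*9) = -551*(18 + 54) = -551*72 = -39672)
(P + j)/(-25042 + p) = (-116 - 39672)/(-25042 + 23906) = -39788/(-1136) = -39788*(-1/1136) = 9947/284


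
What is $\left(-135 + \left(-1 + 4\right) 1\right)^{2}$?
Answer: $17424$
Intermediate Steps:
$\left(-135 + \left(-1 + 4\right) 1\right)^{2} = \left(-135 + 3 \cdot 1\right)^{2} = \left(-135 + 3\right)^{2} = \left(-132\right)^{2} = 17424$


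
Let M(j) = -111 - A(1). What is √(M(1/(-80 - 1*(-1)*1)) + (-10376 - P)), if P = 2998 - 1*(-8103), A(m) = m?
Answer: I*√21589 ≈ 146.93*I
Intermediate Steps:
P = 11101 (P = 2998 + 8103 = 11101)
M(j) = -112 (M(j) = -111 - 1*1 = -111 - 1 = -112)
√(M(1/(-80 - 1*(-1)*1)) + (-10376 - P)) = √(-112 + (-10376 - 1*11101)) = √(-112 + (-10376 - 11101)) = √(-112 - 21477) = √(-21589) = I*√21589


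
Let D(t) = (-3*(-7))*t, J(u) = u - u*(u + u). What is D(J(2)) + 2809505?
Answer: 2809379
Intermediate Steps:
J(u) = u - 2*u² (J(u) = u - u*2*u = u - 2*u²)
D(t) = 21*t
D(J(2)) + 2809505 = 21*(2*(1 - 2*2)) + 2809505 = 21*(2*(1 - 4)) + 2809505 = 21*(2*(-3)) + 2809505 = 21*(-6) + 2809505 = -126 + 2809505 = 2809379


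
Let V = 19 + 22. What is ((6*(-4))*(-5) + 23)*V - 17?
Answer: 5846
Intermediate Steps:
V = 41
((6*(-4))*(-5) + 23)*V - 17 = ((6*(-4))*(-5) + 23)*41 - 17 = (-24*(-5) + 23)*41 - 17 = (120 + 23)*41 - 17 = 143*41 - 17 = 5863 - 17 = 5846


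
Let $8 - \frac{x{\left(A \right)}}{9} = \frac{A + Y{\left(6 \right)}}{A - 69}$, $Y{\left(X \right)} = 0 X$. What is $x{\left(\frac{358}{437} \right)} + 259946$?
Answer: $\frac{7747239532}{29795} \approx 2.6002 \cdot 10^{5}$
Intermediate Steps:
$Y{\left(X \right)} = 0$
$x{\left(A \right)} = 72 - \frac{9 A}{-69 + A}$ ($x{\left(A \right)} = 72 - 9 \frac{A + 0}{A - 69} = 72 - 9 \frac{A}{-69 + A} = 72 - \frac{9 A}{-69 + A}$)
$x{\left(\frac{358}{437} \right)} + 259946 = \frac{9 \left(-552 + 7 \cdot \frac{358}{437}\right)}{-69 + \frac{358}{437}} + 259946 = \frac{9 \left(-552 + \frac{2506}{437}\right)}{- \frac{29795}{437}} + 259946 = 9 \left(- \frac{437}{29795}\right) \left(- \frac{238718}{437}\right) + 259946 = \frac{2148462}{29795} + 259946 = \frac{7747239532}{29795}$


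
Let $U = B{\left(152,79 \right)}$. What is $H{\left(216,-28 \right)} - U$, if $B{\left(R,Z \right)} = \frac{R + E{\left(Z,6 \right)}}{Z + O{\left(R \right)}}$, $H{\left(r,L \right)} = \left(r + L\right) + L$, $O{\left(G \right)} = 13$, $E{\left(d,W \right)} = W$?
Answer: $\frac{7281}{46} \approx 158.28$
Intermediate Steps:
$H{\left(r,L \right)} = r + 2 L$ ($H{\left(r,L \right)} = \left(L + r\right) + L = r + 2 L$)
$B{\left(R,Z \right)} = \frac{6 + R}{13 + Z}$ ($B{\left(R,Z \right)} = \frac{R + 6}{Z + 13} = \frac{6 + R}{13 + Z}$)
$U = \frac{79}{46}$ ($U = \frac{6 + 152}{13 + 79} = \frac{1}{92} \cdot 158 = \frac{79}{46} \approx 1.7174$)
$H{\left(216,-28 \right)} - U = \left(216 + 2 \left(-28\right)\right) - \frac{79}{46} = \left(216 - 56\right) - \frac{79}{46} = 160 - \frac{79}{46} = \frac{7281}{46}$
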